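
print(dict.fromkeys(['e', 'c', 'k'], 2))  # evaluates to {'e': 2, 'c': 2, 'k': 2}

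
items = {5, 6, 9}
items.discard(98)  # {5, 6, 9}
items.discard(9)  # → {5, 6}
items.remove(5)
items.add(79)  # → {6, 79}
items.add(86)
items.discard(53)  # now {6, 79, 86}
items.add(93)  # {6, 79, 86, 93}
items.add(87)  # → {6, 79, 86, 87, 93}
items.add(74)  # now {6, 74, 79, 86, 87, 93}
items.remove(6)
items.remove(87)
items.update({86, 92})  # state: {74, 79, 86, 92, 93}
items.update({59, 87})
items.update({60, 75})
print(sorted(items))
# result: [59, 60, 74, 75, 79, 86, 87, 92, 93]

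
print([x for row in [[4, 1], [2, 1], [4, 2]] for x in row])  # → [4, 1, 2, 1, 4, 2]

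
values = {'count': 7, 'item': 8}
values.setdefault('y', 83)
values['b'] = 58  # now {'count': 7, 'item': 8, 'y': 83, 'b': 58}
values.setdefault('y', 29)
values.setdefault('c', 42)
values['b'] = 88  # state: {'count': 7, 'item': 8, 'y': 83, 'b': 88, 'c': 42}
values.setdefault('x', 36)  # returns 36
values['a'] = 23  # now {'count': 7, 'item': 8, 'y': 83, 'b': 88, 'c': 42, 'x': 36, 'a': 23}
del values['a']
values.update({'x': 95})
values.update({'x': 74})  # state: {'count': 7, 'item': 8, 'y': 83, 'b': 88, 'c': 42, 'x': 74}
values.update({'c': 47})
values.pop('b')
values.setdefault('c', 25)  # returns 47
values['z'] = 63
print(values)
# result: {'count': 7, 'item': 8, 'y': 83, 'c': 47, 'x': 74, 'z': 63}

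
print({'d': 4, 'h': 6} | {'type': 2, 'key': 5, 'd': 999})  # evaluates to {'d': 999, 'h': 6, 'type': 2, 'key': 5}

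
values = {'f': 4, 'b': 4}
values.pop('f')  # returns 4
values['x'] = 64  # {'b': 4, 'x': 64}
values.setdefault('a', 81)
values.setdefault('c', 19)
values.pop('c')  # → 19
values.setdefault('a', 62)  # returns 81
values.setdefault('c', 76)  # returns 76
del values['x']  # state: {'b': 4, 'a': 81, 'c': 76}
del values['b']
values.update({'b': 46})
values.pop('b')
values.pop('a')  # 81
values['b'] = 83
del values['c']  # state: {'b': 83}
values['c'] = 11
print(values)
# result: {'b': 83, 'c': 11}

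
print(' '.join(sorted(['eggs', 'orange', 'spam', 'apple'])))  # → apple eggs orange spam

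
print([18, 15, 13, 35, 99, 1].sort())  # None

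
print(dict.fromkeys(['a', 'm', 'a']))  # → {'a': None, 'm': None}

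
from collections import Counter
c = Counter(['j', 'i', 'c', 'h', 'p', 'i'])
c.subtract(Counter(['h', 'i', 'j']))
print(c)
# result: Counter({'i': 1, 'c': 1, 'p': 1, 'j': 0, 'h': 0})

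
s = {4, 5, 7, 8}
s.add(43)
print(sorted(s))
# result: [4, 5, 7, 8, 43]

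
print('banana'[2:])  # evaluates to nana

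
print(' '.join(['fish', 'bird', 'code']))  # fish bird code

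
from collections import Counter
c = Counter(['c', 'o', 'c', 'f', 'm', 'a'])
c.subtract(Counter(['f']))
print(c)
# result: Counter({'c': 2, 'o': 1, 'm': 1, 'a': 1, 'f': 0})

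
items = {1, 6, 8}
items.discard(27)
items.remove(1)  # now {6, 8}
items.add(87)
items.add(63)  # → {6, 8, 63, 87}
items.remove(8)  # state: {6, 63, 87}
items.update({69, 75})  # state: {6, 63, 69, 75, 87}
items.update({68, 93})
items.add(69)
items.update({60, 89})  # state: {6, 60, 63, 68, 69, 75, 87, 89, 93}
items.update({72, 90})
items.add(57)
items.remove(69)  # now {6, 57, 60, 63, 68, 72, 75, 87, 89, 90, 93}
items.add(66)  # {6, 57, 60, 63, 66, 68, 72, 75, 87, 89, 90, 93}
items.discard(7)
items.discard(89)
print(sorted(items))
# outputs [6, 57, 60, 63, 66, 68, 72, 75, 87, 90, 93]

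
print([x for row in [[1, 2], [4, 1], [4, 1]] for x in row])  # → [1, 2, 4, 1, 4, 1]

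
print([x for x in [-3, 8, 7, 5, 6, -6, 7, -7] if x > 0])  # [8, 7, 5, 6, 7]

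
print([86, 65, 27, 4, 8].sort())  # None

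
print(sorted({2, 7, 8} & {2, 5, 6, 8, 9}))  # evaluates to [2, 8]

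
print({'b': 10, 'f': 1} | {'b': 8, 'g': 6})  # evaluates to {'b': 8, 'f': 1, 'g': 6}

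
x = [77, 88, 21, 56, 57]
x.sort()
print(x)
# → [21, 56, 57, 77, 88]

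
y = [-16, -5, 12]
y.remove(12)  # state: [-16, -5]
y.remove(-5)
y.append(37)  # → [-16, 37]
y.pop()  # 37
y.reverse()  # [-16]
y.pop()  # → -16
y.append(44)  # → [44]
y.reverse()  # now [44]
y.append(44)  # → [44, 44]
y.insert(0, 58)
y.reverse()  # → [44, 44, 58]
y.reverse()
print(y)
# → [58, 44, 44]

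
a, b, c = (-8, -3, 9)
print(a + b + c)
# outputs -2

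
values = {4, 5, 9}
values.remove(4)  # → {5, 9}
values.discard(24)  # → {5, 9}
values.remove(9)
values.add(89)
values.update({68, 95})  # {5, 68, 89, 95}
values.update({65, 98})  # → {5, 65, 68, 89, 95, 98}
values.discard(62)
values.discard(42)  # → {5, 65, 68, 89, 95, 98}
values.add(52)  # {5, 52, 65, 68, 89, 95, 98}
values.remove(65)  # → {5, 52, 68, 89, 95, 98}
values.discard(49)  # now {5, 52, 68, 89, 95, 98}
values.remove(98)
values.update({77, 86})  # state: {5, 52, 68, 77, 86, 89, 95}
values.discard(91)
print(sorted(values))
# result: [5, 52, 68, 77, 86, 89, 95]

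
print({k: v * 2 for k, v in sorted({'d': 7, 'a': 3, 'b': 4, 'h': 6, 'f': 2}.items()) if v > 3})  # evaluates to {'b': 8, 'd': 14, 'h': 12}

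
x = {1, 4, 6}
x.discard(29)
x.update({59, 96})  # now {1, 4, 6, 59, 96}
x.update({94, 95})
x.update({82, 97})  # {1, 4, 6, 59, 82, 94, 95, 96, 97}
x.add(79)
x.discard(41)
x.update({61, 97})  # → {1, 4, 6, 59, 61, 79, 82, 94, 95, 96, 97}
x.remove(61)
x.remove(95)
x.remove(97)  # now {1, 4, 6, 59, 79, 82, 94, 96}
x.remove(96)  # {1, 4, 6, 59, 79, 82, 94}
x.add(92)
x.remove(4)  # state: {1, 6, 59, 79, 82, 92, 94}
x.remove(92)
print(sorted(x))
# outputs [1, 6, 59, 79, 82, 94]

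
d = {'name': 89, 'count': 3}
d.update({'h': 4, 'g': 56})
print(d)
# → {'name': 89, 'count': 3, 'h': 4, 'g': 56}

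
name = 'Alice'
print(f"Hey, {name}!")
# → Hey, Alice!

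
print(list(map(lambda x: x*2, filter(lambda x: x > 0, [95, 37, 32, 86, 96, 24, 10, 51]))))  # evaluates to [190, 74, 64, 172, 192, 48, 20, 102]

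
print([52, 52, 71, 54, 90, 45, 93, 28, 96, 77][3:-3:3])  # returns [54, 93]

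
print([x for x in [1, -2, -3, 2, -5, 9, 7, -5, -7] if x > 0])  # [1, 2, 9, 7]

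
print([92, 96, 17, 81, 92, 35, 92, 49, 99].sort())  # None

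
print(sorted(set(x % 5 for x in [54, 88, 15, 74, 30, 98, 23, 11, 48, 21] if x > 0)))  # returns [0, 1, 3, 4]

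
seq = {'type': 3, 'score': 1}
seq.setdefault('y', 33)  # 33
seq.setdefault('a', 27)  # 27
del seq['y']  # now {'type': 3, 'score': 1, 'a': 27}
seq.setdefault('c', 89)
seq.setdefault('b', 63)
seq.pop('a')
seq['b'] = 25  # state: {'type': 3, 'score': 1, 'c': 89, 'b': 25}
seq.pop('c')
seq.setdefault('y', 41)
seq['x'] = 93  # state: {'type': 3, 'score': 1, 'b': 25, 'y': 41, 'x': 93}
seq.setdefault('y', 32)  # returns 41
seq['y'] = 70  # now {'type': 3, 'score': 1, 'b': 25, 'y': 70, 'x': 93}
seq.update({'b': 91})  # {'type': 3, 'score': 1, 'b': 91, 'y': 70, 'x': 93}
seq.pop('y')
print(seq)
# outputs {'type': 3, 'score': 1, 'b': 91, 'x': 93}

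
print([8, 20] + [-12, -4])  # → [8, 20, -12, -4]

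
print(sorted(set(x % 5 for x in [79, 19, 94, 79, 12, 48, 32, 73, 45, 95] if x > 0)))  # [0, 2, 3, 4]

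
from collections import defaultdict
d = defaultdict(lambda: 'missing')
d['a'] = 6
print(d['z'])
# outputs missing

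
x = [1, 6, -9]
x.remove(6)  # [1, -9]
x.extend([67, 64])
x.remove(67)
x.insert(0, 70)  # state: [70, 1, -9, 64]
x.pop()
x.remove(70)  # [1, -9]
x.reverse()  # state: [-9, 1]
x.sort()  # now [-9, 1]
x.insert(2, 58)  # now [-9, 1, 58]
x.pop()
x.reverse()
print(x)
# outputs [1, -9]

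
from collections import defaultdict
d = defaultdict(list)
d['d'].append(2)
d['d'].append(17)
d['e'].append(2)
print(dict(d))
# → {'d': [2, 17], 'e': [2]}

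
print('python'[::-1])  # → nohtyp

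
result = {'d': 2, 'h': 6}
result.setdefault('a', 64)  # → 64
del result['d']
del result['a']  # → {'h': 6}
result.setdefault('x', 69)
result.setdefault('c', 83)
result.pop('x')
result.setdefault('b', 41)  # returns 41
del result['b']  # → {'h': 6, 'c': 83}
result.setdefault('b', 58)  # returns 58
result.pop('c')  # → 83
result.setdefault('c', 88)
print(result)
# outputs {'h': 6, 'b': 58, 'c': 88}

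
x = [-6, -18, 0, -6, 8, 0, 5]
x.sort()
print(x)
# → [-18, -6, -6, 0, 0, 5, 8]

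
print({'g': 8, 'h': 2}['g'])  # 8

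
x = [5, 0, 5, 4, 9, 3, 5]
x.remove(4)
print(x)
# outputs [5, 0, 5, 9, 3, 5]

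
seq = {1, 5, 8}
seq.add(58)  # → {1, 5, 8, 58}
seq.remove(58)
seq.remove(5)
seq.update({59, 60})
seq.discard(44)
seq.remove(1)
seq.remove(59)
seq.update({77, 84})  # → {8, 60, 77, 84}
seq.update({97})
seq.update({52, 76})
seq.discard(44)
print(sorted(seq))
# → [8, 52, 60, 76, 77, 84, 97]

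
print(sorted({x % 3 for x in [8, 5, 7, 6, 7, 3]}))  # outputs [0, 1, 2]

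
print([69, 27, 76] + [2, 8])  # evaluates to [69, 27, 76, 2, 8]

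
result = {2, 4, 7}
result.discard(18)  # {2, 4, 7}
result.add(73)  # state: {2, 4, 7, 73}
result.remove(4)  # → {2, 7, 73}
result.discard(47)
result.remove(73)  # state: {2, 7}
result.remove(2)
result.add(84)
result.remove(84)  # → {7}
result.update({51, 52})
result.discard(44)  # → {7, 51, 52}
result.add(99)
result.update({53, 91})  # {7, 51, 52, 53, 91, 99}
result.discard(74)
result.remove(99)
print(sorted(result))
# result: [7, 51, 52, 53, 91]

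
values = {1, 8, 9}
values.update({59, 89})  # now {1, 8, 9, 59, 89}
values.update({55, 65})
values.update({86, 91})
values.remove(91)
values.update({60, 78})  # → {1, 8, 9, 55, 59, 60, 65, 78, 86, 89}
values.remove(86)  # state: {1, 8, 9, 55, 59, 60, 65, 78, 89}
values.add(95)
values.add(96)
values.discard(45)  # {1, 8, 9, 55, 59, 60, 65, 78, 89, 95, 96}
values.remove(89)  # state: {1, 8, 9, 55, 59, 60, 65, 78, 95, 96}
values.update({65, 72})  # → {1, 8, 9, 55, 59, 60, 65, 72, 78, 95, 96}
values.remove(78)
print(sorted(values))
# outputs [1, 8, 9, 55, 59, 60, 65, 72, 95, 96]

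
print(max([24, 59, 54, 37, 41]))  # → 59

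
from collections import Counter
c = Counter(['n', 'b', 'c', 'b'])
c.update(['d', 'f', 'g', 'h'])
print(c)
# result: Counter({'b': 2, 'n': 1, 'c': 1, 'd': 1, 'f': 1, 'g': 1, 'h': 1})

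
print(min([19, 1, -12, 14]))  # -12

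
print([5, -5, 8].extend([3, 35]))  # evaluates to None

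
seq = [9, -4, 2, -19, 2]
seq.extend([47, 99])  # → [9, -4, 2, -19, 2, 47, 99]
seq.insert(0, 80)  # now [80, 9, -4, 2, -19, 2, 47, 99]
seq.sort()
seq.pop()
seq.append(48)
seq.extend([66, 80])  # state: [-19, -4, 2, 2, 9, 47, 80, 48, 66, 80]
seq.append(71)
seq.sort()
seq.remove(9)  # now [-19, -4, 2, 2, 47, 48, 66, 71, 80, 80]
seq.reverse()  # [80, 80, 71, 66, 48, 47, 2, 2, -4, -19]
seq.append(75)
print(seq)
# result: [80, 80, 71, 66, 48, 47, 2, 2, -4, -19, 75]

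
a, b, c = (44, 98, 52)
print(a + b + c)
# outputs 194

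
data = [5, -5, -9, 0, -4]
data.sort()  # [-9, -5, -4, 0, 5]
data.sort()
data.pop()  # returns 5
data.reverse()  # [0, -4, -5, -9]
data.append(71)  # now [0, -4, -5, -9, 71]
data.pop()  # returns 71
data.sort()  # [-9, -5, -4, 0]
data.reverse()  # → [0, -4, -5, -9]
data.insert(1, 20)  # [0, 20, -4, -5, -9]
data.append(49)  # [0, 20, -4, -5, -9, 49]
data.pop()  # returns 49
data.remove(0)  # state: [20, -4, -5, -9]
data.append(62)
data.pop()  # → 62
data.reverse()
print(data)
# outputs [-9, -5, -4, 20]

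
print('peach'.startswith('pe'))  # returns True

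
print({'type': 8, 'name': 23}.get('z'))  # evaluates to None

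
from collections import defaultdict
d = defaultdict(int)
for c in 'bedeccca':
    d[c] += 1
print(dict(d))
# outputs {'b': 1, 'e': 2, 'd': 1, 'c': 3, 'a': 1}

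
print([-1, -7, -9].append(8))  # None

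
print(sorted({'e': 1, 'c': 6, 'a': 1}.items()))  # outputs [('a', 1), ('c', 6), ('e', 1)]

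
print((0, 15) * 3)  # (0, 15, 0, 15, 0, 15)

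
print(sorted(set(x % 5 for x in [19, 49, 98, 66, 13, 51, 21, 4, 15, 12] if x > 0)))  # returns [0, 1, 2, 3, 4]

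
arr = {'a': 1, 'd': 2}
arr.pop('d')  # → 2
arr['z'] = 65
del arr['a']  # {'z': 65}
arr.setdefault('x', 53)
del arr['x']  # {'z': 65}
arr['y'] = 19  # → {'z': 65, 'y': 19}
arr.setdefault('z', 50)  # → 65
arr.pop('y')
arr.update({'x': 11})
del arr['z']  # {'x': 11}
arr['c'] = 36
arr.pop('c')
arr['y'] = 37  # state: {'x': 11, 'y': 37}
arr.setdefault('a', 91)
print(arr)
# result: {'x': 11, 'y': 37, 'a': 91}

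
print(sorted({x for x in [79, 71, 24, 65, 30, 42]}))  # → [24, 30, 42, 65, 71, 79]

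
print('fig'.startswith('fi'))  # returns True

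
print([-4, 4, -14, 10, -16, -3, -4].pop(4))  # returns -16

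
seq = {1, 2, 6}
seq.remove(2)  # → {1, 6}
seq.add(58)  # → {1, 6, 58}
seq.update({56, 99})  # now {1, 6, 56, 58, 99}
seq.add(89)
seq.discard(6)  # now {1, 56, 58, 89, 99}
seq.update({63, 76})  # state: {1, 56, 58, 63, 76, 89, 99}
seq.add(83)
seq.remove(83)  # {1, 56, 58, 63, 76, 89, 99}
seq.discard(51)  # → {1, 56, 58, 63, 76, 89, 99}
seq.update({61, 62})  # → {1, 56, 58, 61, 62, 63, 76, 89, 99}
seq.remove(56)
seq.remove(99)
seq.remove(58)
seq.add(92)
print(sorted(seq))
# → [1, 61, 62, 63, 76, 89, 92]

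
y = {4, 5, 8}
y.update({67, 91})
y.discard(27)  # {4, 5, 8, 67, 91}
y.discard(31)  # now {4, 5, 8, 67, 91}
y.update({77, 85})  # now {4, 5, 8, 67, 77, 85, 91}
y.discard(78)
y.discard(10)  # {4, 5, 8, 67, 77, 85, 91}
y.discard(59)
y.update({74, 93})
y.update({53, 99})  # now {4, 5, 8, 53, 67, 74, 77, 85, 91, 93, 99}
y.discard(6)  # {4, 5, 8, 53, 67, 74, 77, 85, 91, 93, 99}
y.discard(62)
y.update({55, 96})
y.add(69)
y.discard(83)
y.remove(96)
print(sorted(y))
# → [4, 5, 8, 53, 55, 67, 69, 74, 77, 85, 91, 93, 99]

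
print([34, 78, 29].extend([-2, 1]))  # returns None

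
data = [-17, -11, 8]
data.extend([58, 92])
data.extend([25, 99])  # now [-17, -11, 8, 58, 92, 25, 99]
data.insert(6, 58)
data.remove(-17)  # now [-11, 8, 58, 92, 25, 58, 99]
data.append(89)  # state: [-11, 8, 58, 92, 25, 58, 99, 89]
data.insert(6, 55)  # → [-11, 8, 58, 92, 25, 58, 55, 99, 89]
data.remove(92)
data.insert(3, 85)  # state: [-11, 8, 58, 85, 25, 58, 55, 99, 89]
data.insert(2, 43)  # [-11, 8, 43, 58, 85, 25, 58, 55, 99, 89]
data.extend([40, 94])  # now [-11, 8, 43, 58, 85, 25, 58, 55, 99, 89, 40, 94]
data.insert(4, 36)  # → [-11, 8, 43, 58, 36, 85, 25, 58, 55, 99, 89, 40, 94]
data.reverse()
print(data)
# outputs [94, 40, 89, 99, 55, 58, 25, 85, 36, 58, 43, 8, -11]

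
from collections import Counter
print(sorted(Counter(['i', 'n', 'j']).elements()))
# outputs ['i', 'j', 'n']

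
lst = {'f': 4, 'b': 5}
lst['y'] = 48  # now {'f': 4, 'b': 5, 'y': 48}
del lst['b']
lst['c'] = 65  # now {'f': 4, 'y': 48, 'c': 65}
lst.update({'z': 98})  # {'f': 4, 'y': 48, 'c': 65, 'z': 98}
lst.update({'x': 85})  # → {'f': 4, 'y': 48, 'c': 65, 'z': 98, 'x': 85}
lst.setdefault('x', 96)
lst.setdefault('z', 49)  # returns 98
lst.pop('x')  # 85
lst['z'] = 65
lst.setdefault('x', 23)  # 23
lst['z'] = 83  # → {'f': 4, 'y': 48, 'c': 65, 'z': 83, 'x': 23}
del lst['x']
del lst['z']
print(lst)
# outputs {'f': 4, 'y': 48, 'c': 65}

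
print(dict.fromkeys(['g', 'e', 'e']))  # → {'g': None, 'e': None}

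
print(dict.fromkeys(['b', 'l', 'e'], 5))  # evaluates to {'b': 5, 'l': 5, 'e': 5}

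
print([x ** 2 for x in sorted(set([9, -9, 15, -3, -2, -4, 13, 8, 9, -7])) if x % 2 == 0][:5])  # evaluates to [16, 4, 64]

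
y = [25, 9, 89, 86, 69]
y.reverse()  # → [69, 86, 89, 9, 25]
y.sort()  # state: [9, 25, 69, 86, 89]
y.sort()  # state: [9, 25, 69, 86, 89]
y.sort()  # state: [9, 25, 69, 86, 89]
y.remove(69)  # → [9, 25, 86, 89]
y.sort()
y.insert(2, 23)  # [9, 25, 23, 86, 89]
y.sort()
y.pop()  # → 89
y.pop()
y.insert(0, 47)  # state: [47, 9, 23, 25]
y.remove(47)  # [9, 23, 25]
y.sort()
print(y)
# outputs [9, 23, 25]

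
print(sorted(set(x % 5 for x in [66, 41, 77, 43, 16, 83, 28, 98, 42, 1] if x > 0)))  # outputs [1, 2, 3]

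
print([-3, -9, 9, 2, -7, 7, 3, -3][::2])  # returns [-3, 9, -7, 3]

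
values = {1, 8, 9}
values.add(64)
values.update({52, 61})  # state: {1, 8, 9, 52, 61, 64}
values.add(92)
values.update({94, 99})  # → {1, 8, 9, 52, 61, 64, 92, 94, 99}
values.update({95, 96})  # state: {1, 8, 9, 52, 61, 64, 92, 94, 95, 96, 99}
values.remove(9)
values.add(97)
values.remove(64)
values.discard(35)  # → {1, 8, 52, 61, 92, 94, 95, 96, 97, 99}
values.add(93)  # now {1, 8, 52, 61, 92, 93, 94, 95, 96, 97, 99}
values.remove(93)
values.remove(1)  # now {8, 52, 61, 92, 94, 95, 96, 97, 99}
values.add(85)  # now {8, 52, 61, 85, 92, 94, 95, 96, 97, 99}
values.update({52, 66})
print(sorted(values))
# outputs [8, 52, 61, 66, 85, 92, 94, 95, 96, 97, 99]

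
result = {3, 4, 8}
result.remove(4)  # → {3, 8}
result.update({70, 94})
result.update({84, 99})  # {3, 8, 70, 84, 94, 99}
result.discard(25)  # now {3, 8, 70, 84, 94, 99}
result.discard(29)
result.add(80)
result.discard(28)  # {3, 8, 70, 80, 84, 94, 99}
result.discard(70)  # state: {3, 8, 80, 84, 94, 99}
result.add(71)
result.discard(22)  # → {3, 8, 71, 80, 84, 94, 99}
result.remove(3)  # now {8, 71, 80, 84, 94, 99}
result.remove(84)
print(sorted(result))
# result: [8, 71, 80, 94, 99]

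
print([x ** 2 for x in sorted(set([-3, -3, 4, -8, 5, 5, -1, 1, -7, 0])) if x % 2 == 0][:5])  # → [64, 0, 16]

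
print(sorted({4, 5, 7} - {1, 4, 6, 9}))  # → [5, 7]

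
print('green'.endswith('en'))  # True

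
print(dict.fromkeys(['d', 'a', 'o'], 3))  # {'d': 3, 'a': 3, 'o': 3}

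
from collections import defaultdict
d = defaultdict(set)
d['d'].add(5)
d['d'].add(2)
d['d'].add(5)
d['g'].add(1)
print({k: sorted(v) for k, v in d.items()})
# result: {'d': [2, 5], 'g': [1]}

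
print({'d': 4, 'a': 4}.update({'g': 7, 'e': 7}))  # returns None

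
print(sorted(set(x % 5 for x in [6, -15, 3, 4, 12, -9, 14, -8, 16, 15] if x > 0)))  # [0, 1, 2, 3, 4]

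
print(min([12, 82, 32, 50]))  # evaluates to 12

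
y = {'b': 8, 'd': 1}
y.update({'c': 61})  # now {'b': 8, 'd': 1, 'c': 61}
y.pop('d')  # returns 1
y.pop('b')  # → 8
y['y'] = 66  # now {'c': 61, 'y': 66}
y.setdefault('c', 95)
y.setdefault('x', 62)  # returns 62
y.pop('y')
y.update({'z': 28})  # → {'c': 61, 'x': 62, 'z': 28}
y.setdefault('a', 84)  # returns 84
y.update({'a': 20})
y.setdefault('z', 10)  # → 28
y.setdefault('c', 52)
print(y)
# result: {'c': 61, 'x': 62, 'z': 28, 'a': 20}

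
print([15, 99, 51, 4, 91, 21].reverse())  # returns None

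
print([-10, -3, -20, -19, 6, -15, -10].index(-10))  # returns 0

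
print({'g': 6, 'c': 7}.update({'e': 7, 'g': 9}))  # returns None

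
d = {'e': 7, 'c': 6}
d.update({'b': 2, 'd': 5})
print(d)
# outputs {'e': 7, 'c': 6, 'b': 2, 'd': 5}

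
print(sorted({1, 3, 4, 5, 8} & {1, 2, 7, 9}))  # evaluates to [1]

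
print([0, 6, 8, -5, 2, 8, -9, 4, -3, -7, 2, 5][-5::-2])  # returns [4, 8, -5, 6]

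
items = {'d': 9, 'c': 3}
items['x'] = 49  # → {'d': 9, 'c': 3, 'x': 49}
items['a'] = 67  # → {'d': 9, 'c': 3, 'x': 49, 'a': 67}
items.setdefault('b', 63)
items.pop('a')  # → 67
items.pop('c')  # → 3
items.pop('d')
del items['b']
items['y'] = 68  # {'x': 49, 'y': 68}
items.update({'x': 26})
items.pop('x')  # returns 26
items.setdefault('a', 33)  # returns 33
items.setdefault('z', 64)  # 64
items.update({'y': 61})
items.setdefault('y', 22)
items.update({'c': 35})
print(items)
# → {'y': 61, 'a': 33, 'z': 64, 'c': 35}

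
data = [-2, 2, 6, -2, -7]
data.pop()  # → -7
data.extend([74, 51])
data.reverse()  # [51, 74, -2, 6, 2, -2]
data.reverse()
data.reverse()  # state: [51, 74, -2, 6, 2, -2]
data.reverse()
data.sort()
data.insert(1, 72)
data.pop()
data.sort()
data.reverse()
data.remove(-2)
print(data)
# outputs [72, 51, 6, 2, -2]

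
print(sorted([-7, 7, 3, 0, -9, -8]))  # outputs [-9, -8, -7, 0, 3, 7]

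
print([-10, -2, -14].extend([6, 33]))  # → None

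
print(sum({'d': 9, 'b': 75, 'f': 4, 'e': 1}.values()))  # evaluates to 89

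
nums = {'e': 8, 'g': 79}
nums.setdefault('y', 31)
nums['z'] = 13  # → {'e': 8, 'g': 79, 'y': 31, 'z': 13}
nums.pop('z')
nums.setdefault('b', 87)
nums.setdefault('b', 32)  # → 87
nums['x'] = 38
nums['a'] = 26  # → {'e': 8, 'g': 79, 'y': 31, 'b': 87, 'x': 38, 'a': 26}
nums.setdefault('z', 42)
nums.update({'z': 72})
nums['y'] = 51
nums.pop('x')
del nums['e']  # {'g': 79, 'y': 51, 'b': 87, 'a': 26, 'z': 72}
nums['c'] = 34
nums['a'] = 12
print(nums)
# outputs {'g': 79, 'y': 51, 'b': 87, 'a': 12, 'z': 72, 'c': 34}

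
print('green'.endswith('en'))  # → True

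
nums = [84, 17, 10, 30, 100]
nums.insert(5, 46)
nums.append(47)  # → [84, 17, 10, 30, 100, 46, 47]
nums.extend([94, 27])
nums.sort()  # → [10, 17, 27, 30, 46, 47, 84, 94, 100]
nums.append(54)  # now [10, 17, 27, 30, 46, 47, 84, 94, 100, 54]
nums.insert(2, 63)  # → [10, 17, 63, 27, 30, 46, 47, 84, 94, 100, 54]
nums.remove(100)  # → [10, 17, 63, 27, 30, 46, 47, 84, 94, 54]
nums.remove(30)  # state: [10, 17, 63, 27, 46, 47, 84, 94, 54]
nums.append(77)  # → [10, 17, 63, 27, 46, 47, 84, 94, 54, 77]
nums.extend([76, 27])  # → [10, 17, 63, 27, 46, 47, 84, 94, 54, 77, 76, 27]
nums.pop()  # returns 27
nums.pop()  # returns 76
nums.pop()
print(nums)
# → [10, 17, 63, 27, 46, 47, 84, 94, 54]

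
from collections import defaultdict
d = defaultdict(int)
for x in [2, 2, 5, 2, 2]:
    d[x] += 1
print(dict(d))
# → {2: 4, 5: 1}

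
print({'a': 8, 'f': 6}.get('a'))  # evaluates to 8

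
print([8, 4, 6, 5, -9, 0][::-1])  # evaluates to [0, -9, 5, 6, 4, 8]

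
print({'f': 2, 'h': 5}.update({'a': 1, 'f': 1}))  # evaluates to None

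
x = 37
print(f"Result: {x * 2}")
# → Result: 74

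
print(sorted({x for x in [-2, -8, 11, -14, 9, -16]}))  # [-16, -14, -8, -2, 9, 11]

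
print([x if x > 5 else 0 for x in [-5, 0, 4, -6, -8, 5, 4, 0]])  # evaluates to [0, 0, 0, 0, 0, 0, 0, 0]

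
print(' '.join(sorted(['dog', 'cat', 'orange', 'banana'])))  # banana cat dog orange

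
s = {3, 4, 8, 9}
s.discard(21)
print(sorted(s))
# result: [3, 4, 8, 9]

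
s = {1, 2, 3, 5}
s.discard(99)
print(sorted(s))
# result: [1, 2, 3, 5]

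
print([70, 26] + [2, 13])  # [70, 26, 2, 13]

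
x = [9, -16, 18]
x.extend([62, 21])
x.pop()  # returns 21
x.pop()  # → 62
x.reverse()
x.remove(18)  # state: [-16, 9]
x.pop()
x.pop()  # -16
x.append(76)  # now [76]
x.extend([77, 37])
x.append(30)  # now [76, 77, 37, 30]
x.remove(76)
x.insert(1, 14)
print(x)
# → [77, 14, 37, 30]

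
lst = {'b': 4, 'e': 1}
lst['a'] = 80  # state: {'b': 4, 'e': 1, 'a': 80}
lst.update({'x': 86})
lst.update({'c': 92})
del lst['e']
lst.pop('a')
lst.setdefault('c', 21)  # 92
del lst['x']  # {'b': 4, 'c': 92}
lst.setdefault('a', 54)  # 54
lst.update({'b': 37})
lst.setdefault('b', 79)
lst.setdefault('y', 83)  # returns 83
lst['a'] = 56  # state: {'b': 37, 'c': 92, 'a': 56, 'y': 83}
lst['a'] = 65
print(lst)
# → {'b': 37, 'c': 92, 'a': 65, 'y': 83}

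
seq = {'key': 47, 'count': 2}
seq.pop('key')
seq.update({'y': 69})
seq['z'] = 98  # {'count': 2, 'y': 69, 'z': 98}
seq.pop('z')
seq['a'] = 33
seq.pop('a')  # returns 33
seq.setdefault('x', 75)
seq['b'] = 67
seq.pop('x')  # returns 75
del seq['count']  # {'y': 69, 'b': 67}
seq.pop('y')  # 69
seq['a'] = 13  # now {'b': 67, 'a': 13}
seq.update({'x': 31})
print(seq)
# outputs {'b': 67, 'a': 13, 'x': 31}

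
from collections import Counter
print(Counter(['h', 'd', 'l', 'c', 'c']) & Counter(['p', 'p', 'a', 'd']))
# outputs Counter({'d': 1})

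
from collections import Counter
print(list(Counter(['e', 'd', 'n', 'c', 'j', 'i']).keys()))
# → ['e', 'd', 'n', 'c', 'j', 'i']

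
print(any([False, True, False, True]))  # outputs True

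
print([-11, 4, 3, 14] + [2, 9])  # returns [-11, 4, 3, 14, 2, 9]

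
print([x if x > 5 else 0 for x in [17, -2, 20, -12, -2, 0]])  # [17, 0, 20, 0, 0, 0]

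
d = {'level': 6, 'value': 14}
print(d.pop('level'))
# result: 6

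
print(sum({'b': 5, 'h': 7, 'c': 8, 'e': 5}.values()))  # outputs 25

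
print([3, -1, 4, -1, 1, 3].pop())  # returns 3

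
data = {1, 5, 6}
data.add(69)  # {1, 5, 6, 69}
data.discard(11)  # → {1, 5, 6, 69}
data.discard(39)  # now {1, 5, 6, 69}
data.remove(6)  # {1, 5, 69}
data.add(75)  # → {1, 5, 69, 75}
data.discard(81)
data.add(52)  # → {1, 5, 52, 69, 75}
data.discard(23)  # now {1, 5, 52, 69, 75}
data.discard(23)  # {1, 5, 52, 69, 75}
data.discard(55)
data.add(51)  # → {1, 5, 51, 52, 69, 75}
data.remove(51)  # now {1, 5, 52, 69, 75}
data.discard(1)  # {5, 52, 69, 75}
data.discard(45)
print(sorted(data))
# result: [5, 52, 69, 75]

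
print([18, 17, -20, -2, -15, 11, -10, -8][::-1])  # [-8, -10, 11, -15, -2, -20, 17, 18]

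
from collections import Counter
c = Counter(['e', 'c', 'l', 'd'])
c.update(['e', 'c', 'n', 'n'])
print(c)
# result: Counter({'e': 2, 'c': 2, 'n': 2, 'l': 1, 'd': 1})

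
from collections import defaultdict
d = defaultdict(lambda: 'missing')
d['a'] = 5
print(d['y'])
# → missing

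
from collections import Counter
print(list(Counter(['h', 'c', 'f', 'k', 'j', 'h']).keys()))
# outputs ['h', 'c', 'f', 'k', 'j']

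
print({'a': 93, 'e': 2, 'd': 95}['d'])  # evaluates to 95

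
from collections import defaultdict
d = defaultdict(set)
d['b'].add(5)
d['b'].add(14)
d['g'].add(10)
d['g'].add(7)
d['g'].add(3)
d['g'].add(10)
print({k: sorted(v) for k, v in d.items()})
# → {'b': [5, 14], 'g': [3, 7, 10]}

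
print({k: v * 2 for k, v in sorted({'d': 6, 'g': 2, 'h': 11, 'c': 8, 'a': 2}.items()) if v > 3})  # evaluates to {'c': 16, 'd': 12, 'h': 22}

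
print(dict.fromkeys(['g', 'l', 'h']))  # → {'g': None, 'l': None, 'h': None}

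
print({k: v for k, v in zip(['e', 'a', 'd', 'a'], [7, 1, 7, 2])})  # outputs {'e': 7, 'a': 2, 'd': 7}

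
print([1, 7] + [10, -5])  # [1, 7, 10, -5]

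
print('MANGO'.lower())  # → mango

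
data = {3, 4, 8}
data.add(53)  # {3, 4, 8, 53}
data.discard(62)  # {3, 4, 8, 53}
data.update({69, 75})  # {3, 4, 8, 53, 69, 75}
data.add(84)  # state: {3, 4, 8, 53, 69, 75, 84}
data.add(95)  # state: {3, 4, 8, 53, 69, 75, 84, 95}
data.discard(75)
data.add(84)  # {3, 4, 8, 53, 69, 84, 95}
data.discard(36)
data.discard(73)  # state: {3, 4, 8, 53, 69, 84, 95}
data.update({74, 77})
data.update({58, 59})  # {3, 4, 8, 53, 58, 59, 69, 74, 77, 84, 95}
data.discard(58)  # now {3, 4, 8, 53, 59, 69, 74, 77, 84, 95}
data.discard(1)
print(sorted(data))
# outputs [3, 4, 8, 53, 59, 69, 74, 77, 84, 95]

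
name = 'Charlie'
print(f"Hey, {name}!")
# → Hey, Charlie!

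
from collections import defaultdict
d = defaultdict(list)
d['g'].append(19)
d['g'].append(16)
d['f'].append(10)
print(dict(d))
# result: {'g': [19, 16], 'f': [10]}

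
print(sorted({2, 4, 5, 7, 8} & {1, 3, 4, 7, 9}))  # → [4, 7]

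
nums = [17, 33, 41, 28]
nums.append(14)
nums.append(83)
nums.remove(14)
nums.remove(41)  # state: [17, 33, 28, 83]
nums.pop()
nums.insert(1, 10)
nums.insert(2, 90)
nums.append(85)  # [17, 10, 90, 33, 28, 85]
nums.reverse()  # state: [85, 28, 33, 90, 10, 17]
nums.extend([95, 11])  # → [85, 28, 33, 90, 10, 17, 95, 11]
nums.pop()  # 11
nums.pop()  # 95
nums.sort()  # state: [10, 17, 28, 33, 85, 90]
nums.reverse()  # [90, 85, 33, 28, 17, 10]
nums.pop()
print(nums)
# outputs [90, 85, 33, 28, 17]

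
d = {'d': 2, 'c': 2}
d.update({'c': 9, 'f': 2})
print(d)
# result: {'d': 2, 'c': 9, 'f': 2}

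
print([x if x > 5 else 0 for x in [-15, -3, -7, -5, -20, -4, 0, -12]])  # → [0, 0, 0, 0, 0, 0, 0, 0]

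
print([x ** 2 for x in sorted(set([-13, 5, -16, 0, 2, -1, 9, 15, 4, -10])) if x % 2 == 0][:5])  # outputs [256, 100, 0, 4, 16]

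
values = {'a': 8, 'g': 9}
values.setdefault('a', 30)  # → 8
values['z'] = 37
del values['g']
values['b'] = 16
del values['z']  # {'a': 8, 'b': 16}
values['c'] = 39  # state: {'a': 8, 'b': 16, 'c': 39}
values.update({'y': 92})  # {'a': 8, 'b': 16, 'c': 39, 'y': 92}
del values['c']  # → {'a': 8, 'b': 16, 'y': 92}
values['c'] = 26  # {'a': 8, 'b': 16, 'y': 92, 'c': 26}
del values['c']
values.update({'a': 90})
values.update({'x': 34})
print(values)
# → {'a': 90, 'b': 16, 'y': 92, 'x': 34}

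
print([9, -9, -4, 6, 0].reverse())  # None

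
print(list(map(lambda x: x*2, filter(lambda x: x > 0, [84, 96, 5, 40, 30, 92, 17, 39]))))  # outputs [168, 192, 10, 80, 60, 184, 34, 78]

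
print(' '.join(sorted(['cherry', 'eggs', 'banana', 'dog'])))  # banana cherry dog eggs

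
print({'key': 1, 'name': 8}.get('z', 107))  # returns 107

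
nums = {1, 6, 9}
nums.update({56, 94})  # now {1, 6, 9, 56, 94}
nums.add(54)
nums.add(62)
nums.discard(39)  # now {1, 6, 9, 54, 56, 62, 94}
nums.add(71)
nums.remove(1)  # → {6, 9, 54, 56, 62, 71, 94}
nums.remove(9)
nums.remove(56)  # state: {6, 54, 62, 71, 94}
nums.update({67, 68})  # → {6, 54, 62, 67, 68, 71, 94}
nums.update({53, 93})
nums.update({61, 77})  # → {6, 53, 54, 61, 62, 67, 68, 71, 77, 93, 94}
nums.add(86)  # {6, 53, 54, 61, 62, 67, 68, 71, 77, 86, 93, 94}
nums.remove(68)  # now {6, 53, 54, 61, 62, 67, 71, 77, 86, 93, 94}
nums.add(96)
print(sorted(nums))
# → [6, 53, 54, 61, 62, 67, 71, 77, 86, 93, 94, 96]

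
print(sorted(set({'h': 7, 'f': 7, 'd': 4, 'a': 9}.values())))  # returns [4, 7, 9]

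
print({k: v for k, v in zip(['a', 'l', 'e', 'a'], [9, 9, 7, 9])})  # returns {'a': 9, 'l': 9, 'e': 7}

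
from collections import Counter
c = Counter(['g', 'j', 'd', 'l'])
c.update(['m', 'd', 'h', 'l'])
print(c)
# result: Counter({'d': 2, 'l': 2, 'g': 1, 'j': 1, 'm': 1, 'h': 1})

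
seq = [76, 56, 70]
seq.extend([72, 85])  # [76, 56, 70, 72, 85]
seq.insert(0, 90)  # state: [90, 76, 56, 70, 72, 85]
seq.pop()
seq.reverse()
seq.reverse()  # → [90, 76, 56, 70, 72]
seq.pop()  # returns 72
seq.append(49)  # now [90, 76, 56, 70, 49]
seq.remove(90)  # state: [76, 56, 70, 49]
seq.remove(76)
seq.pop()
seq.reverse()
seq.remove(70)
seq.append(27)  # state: [56, 27]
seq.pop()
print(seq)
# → [56]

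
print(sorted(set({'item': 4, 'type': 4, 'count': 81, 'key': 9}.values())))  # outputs [4, 9, 81]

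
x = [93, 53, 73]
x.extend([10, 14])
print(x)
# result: [93, 53, 73, 10, 14]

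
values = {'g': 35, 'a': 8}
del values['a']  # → {'g': 35}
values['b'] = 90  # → {'g': 35, 'b': 90}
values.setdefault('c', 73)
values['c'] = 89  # {'g': 35, 'b': 90, 'c': 89}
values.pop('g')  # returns 35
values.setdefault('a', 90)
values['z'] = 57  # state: {'b': 90, 'c': 89, 'a': 90, 'z': 57}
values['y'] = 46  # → {'b': 90, 'c': 89, 'a': 90, 'z': 57, 'y': 46}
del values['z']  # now {'b': 90, 'c': 89, 'a': 90, 'y': 46}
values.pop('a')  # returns 90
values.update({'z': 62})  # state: {'b': 90, 'c': 89, 'y': 46, 'z': 62}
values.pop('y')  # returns 46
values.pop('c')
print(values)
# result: {'b': 90, 'z': 62}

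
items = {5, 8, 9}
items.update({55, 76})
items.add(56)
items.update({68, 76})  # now {5, 8, 9, 55, 56, 68, 76}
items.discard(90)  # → {5, 8, 9, 55, 56, 68, 76}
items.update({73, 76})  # {5, 8, 9, 55, 56, 68, 73, 76}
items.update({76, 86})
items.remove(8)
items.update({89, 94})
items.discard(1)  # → {5, 9, 55, 56, 68, 73, 76, 86, 89, 94}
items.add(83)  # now {5, 9, 55, 56, 68, 73, 76, 83, 86, 89, 94}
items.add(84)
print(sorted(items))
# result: [5, 9, 55, 56, 68, 73, 76, 83, 84, 86, 89, 94]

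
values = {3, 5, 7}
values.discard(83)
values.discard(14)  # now {3, 5, 7}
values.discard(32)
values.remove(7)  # {3, 5}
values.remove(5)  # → {3}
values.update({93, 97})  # {3, 93, 97}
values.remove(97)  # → {3, 93}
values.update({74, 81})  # {3, 74, 81, 93}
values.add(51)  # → {3, 51, 74, 81, 93}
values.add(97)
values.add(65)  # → {3, 51, 65, 74, 81, 93, 97}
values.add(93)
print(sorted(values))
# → [3, 51, 65, 74, 81, 93, 97]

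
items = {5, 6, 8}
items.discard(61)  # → {5, 6, 8}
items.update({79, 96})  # {5, 6, 8, 79, 96}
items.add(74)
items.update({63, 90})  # {5, 6, 8, 63, 74, 79, 90, 96}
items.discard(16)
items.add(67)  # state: {5, 6, 8, 63, 67, 74, 79, 90, 96}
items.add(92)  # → {5, 6, 8, 63, 67, 74, 79, 90, 92, 96}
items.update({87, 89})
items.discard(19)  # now {5, 6, 8, 63, 67, 74, 79, 87, 89, 90, 92, 96}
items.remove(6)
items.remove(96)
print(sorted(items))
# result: [5, 8, 63, 67, 74, 79, 87, 89, 90, 92]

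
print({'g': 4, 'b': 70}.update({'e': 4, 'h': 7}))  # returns None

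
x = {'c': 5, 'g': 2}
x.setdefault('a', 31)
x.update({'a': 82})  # {'c': 5, 'g': 2, 'a': 82}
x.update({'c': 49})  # {'c': 49, 'g': 2, 'a': 82}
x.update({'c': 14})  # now {'c': 14, 'g': 2, 'a': 82}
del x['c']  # {'g': 2, 'a': 82}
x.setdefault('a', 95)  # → 82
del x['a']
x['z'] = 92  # {'g': 2, 'z': 92}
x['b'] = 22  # {'g': 2, 'z': 92, 'b': 22}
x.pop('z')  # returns 92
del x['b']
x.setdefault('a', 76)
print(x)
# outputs {'g': 2, 'a': 76}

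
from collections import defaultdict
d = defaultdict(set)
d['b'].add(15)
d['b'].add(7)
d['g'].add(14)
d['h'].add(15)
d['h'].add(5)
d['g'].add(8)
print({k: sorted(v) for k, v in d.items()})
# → {'b': [7, 15], 'g': [8, 14], 'h': [5, 15]}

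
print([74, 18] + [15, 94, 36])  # [74, 18, 15, 94, 36]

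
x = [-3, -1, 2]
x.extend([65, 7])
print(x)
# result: [-3, -1, 2, 65, 7]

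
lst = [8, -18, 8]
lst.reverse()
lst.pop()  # 8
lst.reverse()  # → [-18, 8]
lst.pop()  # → 8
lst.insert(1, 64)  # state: [-18, 64]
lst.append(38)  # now [-18, 64, 38]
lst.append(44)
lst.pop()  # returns 44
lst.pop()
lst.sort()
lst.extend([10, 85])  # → [-18, 64, 10, 85]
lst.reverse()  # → [85, 10, 64, -18]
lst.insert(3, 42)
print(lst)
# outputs [85, 10, 64, 42, -18]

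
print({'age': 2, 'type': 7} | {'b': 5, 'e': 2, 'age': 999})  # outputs {'age': 999, 'type': 7, 'b': 5, 'e': 2}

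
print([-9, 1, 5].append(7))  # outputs None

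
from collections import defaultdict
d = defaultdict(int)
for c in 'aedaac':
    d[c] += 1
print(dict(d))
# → {'a': 3, 'e': 1, 'd': 1, 'c': 1}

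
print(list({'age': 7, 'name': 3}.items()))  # [('age', 7), ('name', 3)]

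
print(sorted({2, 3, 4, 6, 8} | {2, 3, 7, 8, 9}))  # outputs [2, 3, 4, 6, 7, 8, 9]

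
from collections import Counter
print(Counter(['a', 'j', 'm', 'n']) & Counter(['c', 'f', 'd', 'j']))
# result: Counter({'j': 1})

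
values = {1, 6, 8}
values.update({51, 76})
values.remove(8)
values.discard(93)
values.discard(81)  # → {1, 6, 51, 76}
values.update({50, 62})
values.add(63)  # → {1, 6, 50, 51, 62, 63, 76}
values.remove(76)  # {1, 6, 50, 51, 62, 63}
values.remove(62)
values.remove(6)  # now {1, 50, 51, 63}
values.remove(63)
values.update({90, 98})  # {1, 50, 51, 90, 98}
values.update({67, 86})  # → {1, 50, 51, 67, 86, 90, 98}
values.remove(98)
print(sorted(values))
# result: [1, 50, 51, 67, 86, 90]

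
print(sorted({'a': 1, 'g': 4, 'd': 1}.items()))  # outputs [('a', 1), ('d', 1), ('g', 4)]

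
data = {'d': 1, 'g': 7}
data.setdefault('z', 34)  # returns 34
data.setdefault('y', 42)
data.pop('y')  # 42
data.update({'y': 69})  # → {'d': 1, 'g': 7, 'z': 34, 'y': 69}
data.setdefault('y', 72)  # 69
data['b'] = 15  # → {'d': 1, 'g': 7, 'z': 34, 'y': 69, 'b': 15}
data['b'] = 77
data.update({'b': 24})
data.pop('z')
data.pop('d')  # 1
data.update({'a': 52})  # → {'g': 7, 'y': 69, 'b': 24, 'a': 52}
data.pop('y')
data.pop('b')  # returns 24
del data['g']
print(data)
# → {'a': 52}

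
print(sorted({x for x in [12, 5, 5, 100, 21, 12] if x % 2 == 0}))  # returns [12, 100]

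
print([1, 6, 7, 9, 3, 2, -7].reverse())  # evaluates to None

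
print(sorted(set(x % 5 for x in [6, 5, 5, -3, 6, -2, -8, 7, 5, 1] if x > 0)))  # [0, 1, 2]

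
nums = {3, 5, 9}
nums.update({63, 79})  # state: {3, 5, 9, 63, 79}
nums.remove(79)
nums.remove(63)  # {3, 5, 9}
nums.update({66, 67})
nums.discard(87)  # {3, 5, 9, 66, 67}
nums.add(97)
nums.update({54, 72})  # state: {3, 5, 9, 54, 66, 67, 72, 97}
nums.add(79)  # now {3, 5, 9, 54, 66, 67, 72, 79, 97}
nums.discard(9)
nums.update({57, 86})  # {3, 5, 54, 57, 66, 67, 72, 79, 86, 97}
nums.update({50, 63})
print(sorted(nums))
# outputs [3, 5, 50, 54, 57, 63, 66, 67, 72, 79, 86, 97]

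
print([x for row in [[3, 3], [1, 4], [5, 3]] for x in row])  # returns [3, 3, 1, 4, 5, 3]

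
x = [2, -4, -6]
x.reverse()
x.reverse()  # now [2, -4, -6]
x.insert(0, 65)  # [65, 2, -4, -6]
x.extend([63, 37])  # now [65, 2, -4, -6, 63, 37]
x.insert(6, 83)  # [65, 2, -4, -6, 63, 37, 83]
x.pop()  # 83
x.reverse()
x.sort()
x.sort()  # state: [-6, -4, 2, 37, 63, 65]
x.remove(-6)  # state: [-4, 2, 37, 63, 65]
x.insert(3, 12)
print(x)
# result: [-4, 2, 37, 12, 63, 65]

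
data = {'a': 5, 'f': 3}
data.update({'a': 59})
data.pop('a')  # 59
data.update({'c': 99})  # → {'f': 3, 'c': 99}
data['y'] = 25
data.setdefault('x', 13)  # 13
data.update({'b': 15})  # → {'f': 3, 'c': 99, 'y': 25, 'x': 13, 'b': 15}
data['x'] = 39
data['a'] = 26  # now {'f': 3, 'c': 99, 'y': 25, 'x': 39, 'b': 15, 'a': 26}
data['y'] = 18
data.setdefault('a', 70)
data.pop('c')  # 99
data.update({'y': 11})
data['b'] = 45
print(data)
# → {'f': 3, 'y': 11, 'x': 39, 'b': 45, 'a': 26}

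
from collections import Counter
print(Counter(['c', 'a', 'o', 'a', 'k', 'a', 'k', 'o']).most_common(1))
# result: [('a', 3)]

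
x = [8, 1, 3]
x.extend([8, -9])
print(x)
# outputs [8, 1, 3, 8, -9]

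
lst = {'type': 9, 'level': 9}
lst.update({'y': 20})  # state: {'type': 9, 'level': 9, 'y': 20}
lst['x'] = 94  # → {'type': 9, 'level': 9, 'y': 20, 'x': 94}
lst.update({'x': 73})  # {'type': 9, 'level': 9, 'y': 20, 'x': 73}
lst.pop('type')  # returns 9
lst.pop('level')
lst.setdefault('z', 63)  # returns 63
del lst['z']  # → {'y': 20, 'x': 73}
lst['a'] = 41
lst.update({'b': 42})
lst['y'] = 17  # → {'y': 17, 'x': 73, 'a': 41, 'b': 42}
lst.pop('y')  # 17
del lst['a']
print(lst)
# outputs {'x': 73, 'b': 42}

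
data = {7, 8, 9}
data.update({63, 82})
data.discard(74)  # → {7, 8, 9, 63, 82}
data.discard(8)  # {7, 9, 63, 82}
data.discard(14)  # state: {7, 9, 63, 82}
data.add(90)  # {7, 9, 63, 82, 90}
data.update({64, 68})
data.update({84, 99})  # {7, 9, 63, 64, 68, 82, 84, 90, 99}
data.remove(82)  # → {7, 9, 63, 64, 68, 84, 90, 99}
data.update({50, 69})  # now {7, 9, 50, 63, 64, 68, 69, 84, 90, 99}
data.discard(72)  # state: {7, 9, 50, 63, 64, 68, 69, 84, 90, 99}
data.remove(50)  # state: {7, 9, 63, 64, 68, 69, 84, 90, 99}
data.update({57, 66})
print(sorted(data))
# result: [7, 9, 57, 63, 64, 66, 68, 69, 84, 90, 99]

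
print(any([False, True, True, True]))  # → True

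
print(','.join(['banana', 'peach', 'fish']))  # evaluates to banana,peach,fish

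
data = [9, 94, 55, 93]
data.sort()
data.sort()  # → [9, 55, 93, 94]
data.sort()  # [9, 55, 93, 94]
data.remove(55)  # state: [9, 93, 94]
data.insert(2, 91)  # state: [9, 93, 91, 94]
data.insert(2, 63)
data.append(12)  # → [9, 93, 63, 91, 94, 12]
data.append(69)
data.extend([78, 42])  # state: [9, 93, 63, 91, 94, 12, 69, 78, 42]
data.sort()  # [9, 12, 42, 63, 69, 78, 91, 93, 94]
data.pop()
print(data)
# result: [9, 12, 42, 63, 69, 78, 91, 93]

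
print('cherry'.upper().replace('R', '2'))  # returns CHE22Y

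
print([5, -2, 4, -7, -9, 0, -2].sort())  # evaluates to None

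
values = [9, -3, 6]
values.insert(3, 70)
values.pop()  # 70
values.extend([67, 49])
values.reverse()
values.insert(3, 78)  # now [49, 67, 6, 78, -3, 9]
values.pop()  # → 9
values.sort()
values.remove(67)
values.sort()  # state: [-3, 6, 49, 78]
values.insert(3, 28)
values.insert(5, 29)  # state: [-3, 6, 49, 28, 78, 29]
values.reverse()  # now [29, 78, 28, 49, 6, -3]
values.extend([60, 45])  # [29, 78, 28, 49, 6, -3, 60, 45]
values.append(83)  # [29, 78, 28, 49, 6, -3, 60, 45, 83]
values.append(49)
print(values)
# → [29, 78, 28, 49, 6, -3, 60, 45, 83, 49]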